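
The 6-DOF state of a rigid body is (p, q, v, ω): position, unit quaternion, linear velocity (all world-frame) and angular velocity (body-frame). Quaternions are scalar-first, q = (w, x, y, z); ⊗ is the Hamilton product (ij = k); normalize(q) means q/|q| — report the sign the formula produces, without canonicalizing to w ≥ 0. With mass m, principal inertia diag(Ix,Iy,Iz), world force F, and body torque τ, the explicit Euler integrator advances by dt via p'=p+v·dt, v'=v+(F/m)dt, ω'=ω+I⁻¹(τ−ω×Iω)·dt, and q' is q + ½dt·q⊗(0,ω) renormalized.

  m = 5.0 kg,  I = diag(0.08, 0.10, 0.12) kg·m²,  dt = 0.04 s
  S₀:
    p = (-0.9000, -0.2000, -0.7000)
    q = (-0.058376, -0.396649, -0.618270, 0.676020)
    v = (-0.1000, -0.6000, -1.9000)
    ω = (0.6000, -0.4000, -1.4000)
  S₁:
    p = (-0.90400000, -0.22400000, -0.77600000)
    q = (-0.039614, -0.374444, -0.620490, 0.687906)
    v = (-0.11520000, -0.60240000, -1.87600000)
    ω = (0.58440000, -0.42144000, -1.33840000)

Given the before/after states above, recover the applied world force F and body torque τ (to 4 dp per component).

velocity change Δv = (-0.01520000, -0.00240000, 0.02400000)
applied force F = (-1.9000, -0.3000, 3.0000)
ω₁ − ω₀ = (-0.01560000, -0.02144000, 0.06160000)
precession coupling = (0.0112, 0.0336, -0.0048)
applied torque τ = (-0.0200, -0.0200, 0.1800)

F = (-1.9000, -0.3000, 3.0000)
τ = (-0.0200, -0.0200, 0.1800)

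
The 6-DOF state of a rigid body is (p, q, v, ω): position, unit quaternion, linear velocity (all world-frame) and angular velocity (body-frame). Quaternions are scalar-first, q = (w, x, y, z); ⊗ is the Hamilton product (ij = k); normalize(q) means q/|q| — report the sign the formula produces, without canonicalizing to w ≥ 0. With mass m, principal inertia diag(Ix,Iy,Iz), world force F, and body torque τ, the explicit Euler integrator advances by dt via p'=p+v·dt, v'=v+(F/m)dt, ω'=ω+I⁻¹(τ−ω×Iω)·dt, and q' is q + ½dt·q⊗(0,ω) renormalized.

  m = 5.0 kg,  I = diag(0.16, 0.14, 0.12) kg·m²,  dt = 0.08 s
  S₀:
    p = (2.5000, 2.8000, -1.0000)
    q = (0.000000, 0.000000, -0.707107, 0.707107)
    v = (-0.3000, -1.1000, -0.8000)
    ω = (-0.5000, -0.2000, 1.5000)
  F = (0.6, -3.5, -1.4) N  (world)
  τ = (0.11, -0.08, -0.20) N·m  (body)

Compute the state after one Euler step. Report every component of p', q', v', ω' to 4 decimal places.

ω×(Iω) gyroscopic = (0.0060, -0.0300, -0.0020)
angular accel α = (0.6500, -0.3571, -1.6500)
ω + α·dt = (-0.4480, -0.2286, 1.3680)
Hamilton product q⊗(0,ω) = (-1.2020819, -0.9192391, -0.3535535, -0.3535535)
q' = normalize(q + ½dt·q⊗(0,ω)) = (-0.0480, -0.0367, -0.7198, 0.6916)
a = F/m = (0.1200, -0.7000, -0.2800)
p' = p + v·dt = (2.4760, 2.7120, -1.0640)
v' = v + a·dt = (-0.2904, -1.1560, -0.8224)

p' = (2.4760, 2.7120, -1.0640)
q' = (-0.0480, -0.0367, -0.7198, 0.6916)
v' = (-0.2904, -1.1560, -0.8224)
ω' = (-0.4480, -0.2286, 1.3680)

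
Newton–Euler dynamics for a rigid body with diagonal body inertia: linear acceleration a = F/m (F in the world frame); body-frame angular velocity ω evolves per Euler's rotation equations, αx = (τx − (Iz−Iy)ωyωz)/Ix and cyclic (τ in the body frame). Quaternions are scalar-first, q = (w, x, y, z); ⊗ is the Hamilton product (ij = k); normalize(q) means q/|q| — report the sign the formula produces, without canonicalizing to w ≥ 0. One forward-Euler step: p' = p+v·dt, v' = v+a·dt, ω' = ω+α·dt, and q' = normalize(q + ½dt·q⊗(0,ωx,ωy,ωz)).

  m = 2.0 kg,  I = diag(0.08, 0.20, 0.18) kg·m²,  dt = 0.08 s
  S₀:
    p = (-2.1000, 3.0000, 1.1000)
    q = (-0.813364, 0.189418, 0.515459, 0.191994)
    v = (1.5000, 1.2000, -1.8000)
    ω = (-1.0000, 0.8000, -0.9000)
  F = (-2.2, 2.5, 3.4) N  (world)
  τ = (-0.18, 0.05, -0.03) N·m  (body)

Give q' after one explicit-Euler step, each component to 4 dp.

q' = (-0.8138, 0.1969, 0.4876, 0.2475)

q⊗(0,ω) = (-0.0501546, 0.1958557, -0.6722090, 1.3990210)
q' = normalize(q + ½dt·q⊗(0,ω)) = (-0.8138, 0.1969, 0.4876, 0.2475)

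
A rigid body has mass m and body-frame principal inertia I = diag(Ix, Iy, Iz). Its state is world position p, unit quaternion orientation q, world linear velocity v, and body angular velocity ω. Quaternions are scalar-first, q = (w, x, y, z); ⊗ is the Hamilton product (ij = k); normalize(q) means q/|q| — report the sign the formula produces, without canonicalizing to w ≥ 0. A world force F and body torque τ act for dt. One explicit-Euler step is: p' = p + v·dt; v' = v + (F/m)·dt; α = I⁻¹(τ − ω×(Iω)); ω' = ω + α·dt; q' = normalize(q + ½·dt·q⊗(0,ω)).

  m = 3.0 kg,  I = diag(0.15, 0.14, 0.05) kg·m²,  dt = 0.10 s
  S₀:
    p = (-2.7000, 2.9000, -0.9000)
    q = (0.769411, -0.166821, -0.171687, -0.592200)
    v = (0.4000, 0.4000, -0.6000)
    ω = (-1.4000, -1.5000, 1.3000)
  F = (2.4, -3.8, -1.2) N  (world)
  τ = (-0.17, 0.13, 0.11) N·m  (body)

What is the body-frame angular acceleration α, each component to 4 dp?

precession coupling ω×(Iω) = (0.1755, -0.1820, -0.0210)
α = I⁻¹(τ − ω×Iω) = (-2.3033, 2.2286, 2.6200)

α = (-2.3033, 2.2286, 2.6200)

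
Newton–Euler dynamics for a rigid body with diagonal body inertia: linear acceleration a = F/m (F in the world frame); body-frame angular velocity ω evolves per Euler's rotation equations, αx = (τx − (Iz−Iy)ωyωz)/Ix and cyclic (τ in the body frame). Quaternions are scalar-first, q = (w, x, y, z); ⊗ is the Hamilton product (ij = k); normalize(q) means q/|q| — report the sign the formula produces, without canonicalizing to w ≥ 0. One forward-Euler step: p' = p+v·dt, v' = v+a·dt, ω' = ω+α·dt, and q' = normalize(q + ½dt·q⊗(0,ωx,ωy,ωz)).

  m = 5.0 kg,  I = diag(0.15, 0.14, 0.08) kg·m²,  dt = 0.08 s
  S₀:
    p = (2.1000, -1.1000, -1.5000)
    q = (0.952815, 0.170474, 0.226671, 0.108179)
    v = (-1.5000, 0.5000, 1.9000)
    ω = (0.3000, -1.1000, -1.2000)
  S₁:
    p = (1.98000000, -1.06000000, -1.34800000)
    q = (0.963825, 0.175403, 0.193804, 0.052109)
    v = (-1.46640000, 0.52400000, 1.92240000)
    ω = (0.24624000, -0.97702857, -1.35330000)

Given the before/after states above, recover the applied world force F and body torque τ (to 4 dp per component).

F = (2.1000, 1.5000, 1.4000)
τ = (-0.1800, 0.1900, -0.1500)

ω₁ − ω₀ = (-0.05376000, 0.12297143, -0.15330000)
ω₀×(Iω₀) = (-0.0792, -0.0252, 0.0033)
τ = I·(Δω/dt) + ω₀×(Iω₀) = (-0.1800, 0.1900, -0.1500)
velocity change Δv = (0.03360000, 0.02400000, 0.02240000)
m·(v₁−v₀)/dt = (2.1000, 1.5000, 1.4000)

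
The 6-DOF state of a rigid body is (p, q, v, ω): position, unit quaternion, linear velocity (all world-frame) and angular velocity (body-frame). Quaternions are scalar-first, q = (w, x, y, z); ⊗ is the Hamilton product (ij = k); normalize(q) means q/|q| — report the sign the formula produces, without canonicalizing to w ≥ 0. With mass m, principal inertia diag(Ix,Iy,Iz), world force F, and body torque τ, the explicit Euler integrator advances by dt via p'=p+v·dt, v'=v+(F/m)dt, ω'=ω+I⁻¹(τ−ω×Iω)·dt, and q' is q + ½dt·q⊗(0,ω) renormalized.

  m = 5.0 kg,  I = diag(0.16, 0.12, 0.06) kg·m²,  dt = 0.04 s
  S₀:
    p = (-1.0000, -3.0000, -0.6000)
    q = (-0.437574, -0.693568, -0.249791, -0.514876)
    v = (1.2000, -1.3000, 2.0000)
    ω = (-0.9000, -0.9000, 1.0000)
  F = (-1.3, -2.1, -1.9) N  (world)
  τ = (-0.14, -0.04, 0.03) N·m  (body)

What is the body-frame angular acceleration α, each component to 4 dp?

precession coupling ω×(Iω) = (0.0540, -0.0900, -0.0324)
(τ − ω×Iω)/I = (-1.2125, 0.4167, 1.0400)

α = (-1.2125, 0.4167, 1.0400)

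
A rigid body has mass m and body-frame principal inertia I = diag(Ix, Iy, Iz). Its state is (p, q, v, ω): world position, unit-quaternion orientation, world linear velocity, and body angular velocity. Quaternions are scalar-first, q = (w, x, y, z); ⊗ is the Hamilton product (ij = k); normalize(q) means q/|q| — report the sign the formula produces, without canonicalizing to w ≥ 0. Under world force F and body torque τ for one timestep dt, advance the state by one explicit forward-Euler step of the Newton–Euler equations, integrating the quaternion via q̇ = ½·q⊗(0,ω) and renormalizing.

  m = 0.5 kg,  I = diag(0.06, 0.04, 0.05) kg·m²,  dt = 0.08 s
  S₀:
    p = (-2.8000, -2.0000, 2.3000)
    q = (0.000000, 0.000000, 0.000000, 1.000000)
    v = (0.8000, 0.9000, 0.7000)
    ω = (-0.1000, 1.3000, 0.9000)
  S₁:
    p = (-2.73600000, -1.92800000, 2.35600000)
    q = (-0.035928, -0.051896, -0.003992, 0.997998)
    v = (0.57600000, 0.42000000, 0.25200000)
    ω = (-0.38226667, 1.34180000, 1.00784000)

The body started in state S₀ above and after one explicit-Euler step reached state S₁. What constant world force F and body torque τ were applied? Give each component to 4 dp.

Δv = v₁−v₀ = (-0.22400000, -0.48000000, -0.44800000)
applied force F = (-1.4000, -3.0000, -2.8000)
rate change Δω = (-0.28226667, 0.04180000, 0.10784000)
precession coupling = (0.0117, -0.0009, 0.0026)
τ = I·(Δω/dt) + ω₀×(Iω₀) = (-0.2000, 0.0200, 0.0700)

F = (-1.4000, -3.0000, -2.8000)
τ = (-0.2000, 0.0200, 0.0700)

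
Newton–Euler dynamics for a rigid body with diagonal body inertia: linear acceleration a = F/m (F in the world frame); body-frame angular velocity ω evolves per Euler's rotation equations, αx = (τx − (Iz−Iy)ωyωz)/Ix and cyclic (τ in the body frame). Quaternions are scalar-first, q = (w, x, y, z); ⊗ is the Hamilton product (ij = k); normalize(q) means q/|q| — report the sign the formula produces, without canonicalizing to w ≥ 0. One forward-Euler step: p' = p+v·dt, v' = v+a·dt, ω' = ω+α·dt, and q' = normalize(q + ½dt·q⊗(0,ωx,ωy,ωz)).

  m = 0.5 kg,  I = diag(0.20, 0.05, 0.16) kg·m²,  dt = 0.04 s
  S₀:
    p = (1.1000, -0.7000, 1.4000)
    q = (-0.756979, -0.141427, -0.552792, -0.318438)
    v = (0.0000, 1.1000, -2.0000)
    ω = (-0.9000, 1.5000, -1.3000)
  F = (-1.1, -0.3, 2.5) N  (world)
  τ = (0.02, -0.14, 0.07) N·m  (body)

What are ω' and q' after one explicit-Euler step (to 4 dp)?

(τ − ω×Iω)/I = (1.1725, -3.7360, -0.8281)
new body rate ω' = (-0.8531, 1.3506, -1.3331)
Hamilton product q⊗(0,ω) = (0.2879343, 1.8775677, -1.0327294, 0.2744194)
q + ½dt·q⊗(0,ω), renormalized = (-0.7505, -0.1038, -0.5729, -0.3127)

ω' = (-0.8531, 1.3506, -1.3331)
q' = (-0.7505, -0.1038, -0.5729, -0.3127)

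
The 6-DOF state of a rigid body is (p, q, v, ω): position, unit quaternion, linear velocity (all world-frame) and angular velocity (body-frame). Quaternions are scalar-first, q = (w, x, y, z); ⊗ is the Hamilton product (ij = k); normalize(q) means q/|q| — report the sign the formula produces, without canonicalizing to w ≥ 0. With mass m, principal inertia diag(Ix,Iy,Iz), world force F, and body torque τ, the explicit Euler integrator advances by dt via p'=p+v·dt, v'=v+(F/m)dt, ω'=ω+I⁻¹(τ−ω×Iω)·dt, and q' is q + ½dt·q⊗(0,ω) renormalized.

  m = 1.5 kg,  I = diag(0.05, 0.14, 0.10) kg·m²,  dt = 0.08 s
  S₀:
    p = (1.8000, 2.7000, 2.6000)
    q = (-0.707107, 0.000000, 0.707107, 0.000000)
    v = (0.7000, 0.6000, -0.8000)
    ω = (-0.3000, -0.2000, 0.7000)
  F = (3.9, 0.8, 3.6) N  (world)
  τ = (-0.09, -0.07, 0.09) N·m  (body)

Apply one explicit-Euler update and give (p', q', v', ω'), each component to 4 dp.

p' = (1.8560, 2.7480, 2.5360)
q' = (-0.7011, 0.0283, 0.7124, -0.0113)
v' = (0.9080, 0.6427, -0.6080)
ω' = (-0.4530, -0.2460, 0.7677)

linear accel F/m = (2.6000, 0.5333, 2.4000)
p + v·dt = (1.8560, 2.7480, 2.5360)
v + (F/m)dt = (0.9080, 0.6427, -0.6080)
α = I⁻¹(τ − ω×Iω) = (-1.9120, -0.5750, 0.8460)
ω' = ω + α·dt = (-0.4530, -0.2460, 0.7677)
Hamilton product q⊗(0,ω) = (0.1414214, 0.7071070, 0.1414214, -0.2828428)
q + ½dt·q⊗(0,ω), renormalized = (-0.7011, 0.0283, 0.7124, -0.0113)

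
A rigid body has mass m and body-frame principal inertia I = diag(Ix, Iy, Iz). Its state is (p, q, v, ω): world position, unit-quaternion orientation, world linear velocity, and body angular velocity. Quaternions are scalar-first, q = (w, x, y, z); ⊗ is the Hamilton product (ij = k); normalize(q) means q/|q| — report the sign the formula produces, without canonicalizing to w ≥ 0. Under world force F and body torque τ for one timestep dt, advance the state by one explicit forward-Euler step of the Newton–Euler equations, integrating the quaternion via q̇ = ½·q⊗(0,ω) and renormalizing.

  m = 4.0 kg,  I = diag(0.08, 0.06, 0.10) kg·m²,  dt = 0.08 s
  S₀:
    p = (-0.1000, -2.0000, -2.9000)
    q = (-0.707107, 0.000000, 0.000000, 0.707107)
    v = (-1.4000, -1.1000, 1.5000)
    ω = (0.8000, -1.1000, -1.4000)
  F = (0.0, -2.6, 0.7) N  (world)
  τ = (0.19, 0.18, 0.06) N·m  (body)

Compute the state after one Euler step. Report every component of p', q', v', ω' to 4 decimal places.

p' = (-0.2120, -2.0880, -2.7800)
q' = (-0.6655, 0.0085, 0.0536, 0.7444)
v' = (-1.4000, -1.1520, 1.5140)
ω' = (0.9284, -0.8899, -1.3661)

linear accel F/m = (0.0000, -0.6500, 0.1750)
p' = p + v·dt = (-0.2120, -2.0880, -2.7800)
v + (F/m)dt = (-1.4000, -1.1520, 1.5140)
gyro term ω×Iω = (0.0616, 0.0224, 0.0176)
α = I⁻¹(τ − ω×Iω) = (1.6050, 2.6267, 0.4240)
ω + α·dt = (0.9284, -0.8899, -1.3661)
2q̇ = q⊗(0,ω) = (0.9899498, 0.2121321, 1.3435033, 0.9899498)
q + ½dt·q⊗(0,ω), renormalized = (-0.6655, 0.0085, 0.0536, 0.7444)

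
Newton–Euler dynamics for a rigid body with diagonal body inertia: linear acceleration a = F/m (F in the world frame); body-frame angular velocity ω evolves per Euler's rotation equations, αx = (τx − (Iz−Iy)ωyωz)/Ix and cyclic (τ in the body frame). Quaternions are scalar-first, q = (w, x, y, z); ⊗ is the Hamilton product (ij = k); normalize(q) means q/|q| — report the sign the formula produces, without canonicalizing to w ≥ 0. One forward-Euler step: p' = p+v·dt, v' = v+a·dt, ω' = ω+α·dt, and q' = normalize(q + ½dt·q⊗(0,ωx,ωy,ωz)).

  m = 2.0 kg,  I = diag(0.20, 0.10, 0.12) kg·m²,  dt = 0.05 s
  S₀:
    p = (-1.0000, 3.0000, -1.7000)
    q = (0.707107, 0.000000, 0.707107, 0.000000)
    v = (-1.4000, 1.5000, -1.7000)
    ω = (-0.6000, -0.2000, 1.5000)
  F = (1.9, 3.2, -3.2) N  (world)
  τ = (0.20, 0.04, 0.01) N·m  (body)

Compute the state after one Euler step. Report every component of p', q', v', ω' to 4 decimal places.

(τ − ω×Iω)/I = (1.0300, 1.1200, 0.1833)
new body rate ω' = (-0.5485, -0.1440, 1.5092)
Hamilton product q⊗(0,ω) = (0.1414214, 0.6363963, -0.1414214, 1.4849247)
updated quaternion q' = (0.7101, 0.0159, 0.7030, 0.0371)
a = F/m = (0.9500, 1.6000, -1.6000)
p + v·dt = (-1.0700, 3.0750, -1.7850)
new velocity v' = (-1.3525, 1.5800, -1.7800)

p' = (-1.0700, 3.0750, -1.7850)
q' = (0.7101, 0.0159, 0.7030, 0.0371)
v' = (-1.3525, 1.5800, -1.7800)
ω' = (-0.5485, -0.1440, 1.5092)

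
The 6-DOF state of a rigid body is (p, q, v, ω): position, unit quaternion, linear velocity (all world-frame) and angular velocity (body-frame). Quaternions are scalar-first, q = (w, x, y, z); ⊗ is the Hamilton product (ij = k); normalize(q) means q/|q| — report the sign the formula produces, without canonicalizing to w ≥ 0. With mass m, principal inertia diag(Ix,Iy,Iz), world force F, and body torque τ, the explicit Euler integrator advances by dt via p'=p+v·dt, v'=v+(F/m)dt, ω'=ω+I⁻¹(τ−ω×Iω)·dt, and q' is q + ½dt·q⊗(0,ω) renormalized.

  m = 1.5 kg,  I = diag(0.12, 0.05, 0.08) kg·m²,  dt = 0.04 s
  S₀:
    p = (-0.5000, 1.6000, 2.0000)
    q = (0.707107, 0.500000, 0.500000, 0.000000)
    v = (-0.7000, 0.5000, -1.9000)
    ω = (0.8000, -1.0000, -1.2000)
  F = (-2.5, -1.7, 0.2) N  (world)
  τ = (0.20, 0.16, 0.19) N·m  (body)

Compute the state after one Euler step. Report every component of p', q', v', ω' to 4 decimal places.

p' = (-0.5280, 1.6200, 1.9240)
q' = (0.7087, 0.4990, 0.4976, -0.0349)
v' = (-0.7667, 0.4547, -1.8947)
ω' = (0.8547, -0.8413, -1.1330)

a = (-1.6667, -1.1333, 0.1333)
p' = p + v·dt = (-0.5280, 1.6200, 1.9240)
v + (F/m)dt = (-0.7667, 0.4547, -1.8947)
precession coupling ω×(Iω) = (0.0360, -0.0384, 0.0560)
angular accel α = (1.3667, 3.9680, 1.6750)
ω + α·dt = (0.8547, -0.8413, -1.1330)
Hamilton product q⊗(0,ω) = (0.1000000, -0.0343144, -0.1071070, -1.7485284)
updated quaternion q' = (0.7087, 0.4990, 0.4976, -0.0349)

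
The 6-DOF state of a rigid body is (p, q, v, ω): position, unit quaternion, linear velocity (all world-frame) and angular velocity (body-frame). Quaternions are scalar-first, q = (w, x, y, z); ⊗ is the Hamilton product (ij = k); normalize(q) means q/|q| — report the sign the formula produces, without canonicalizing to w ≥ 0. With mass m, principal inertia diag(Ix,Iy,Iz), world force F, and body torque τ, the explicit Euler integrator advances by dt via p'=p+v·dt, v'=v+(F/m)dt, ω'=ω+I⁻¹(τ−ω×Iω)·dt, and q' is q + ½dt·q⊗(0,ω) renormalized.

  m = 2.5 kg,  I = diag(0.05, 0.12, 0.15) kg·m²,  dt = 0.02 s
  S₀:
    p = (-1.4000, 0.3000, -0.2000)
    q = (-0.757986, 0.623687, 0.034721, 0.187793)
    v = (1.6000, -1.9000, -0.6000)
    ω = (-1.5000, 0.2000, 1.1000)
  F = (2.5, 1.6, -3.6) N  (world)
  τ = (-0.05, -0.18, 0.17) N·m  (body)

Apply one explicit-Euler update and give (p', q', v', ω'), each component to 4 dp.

p' = (-1.3680, 0.2620, -0.2120)
q' = (-0.7506, 0.6350, 0.0235, 0.1812)
v' = (1.6200, -1.8872, -0.6288)
ω' = (-1.5226, 0.1425, 1.1255)

linear accel F/m = (1.0000, 0.6400, -1.4400)
p + v·dt = (-1.3680, 0.2620, -0.2120)
v + (F/m)dt = (1.6200, -1.8872, -0.6288)
gyro term ω×Iω = (0.0066, 0.1650, -0.0210)
angular accel α = (-1.1320, -2.8750, 1.2733)
ω + α·dt = (-1.5226, 0.1425, 1.1255)
2q̇ = q⊗(0,ω) = (0.7220140, 1.1376135, -1.1193424, -0.6569657)
q' = normalize(q + ½dt·q⊗(0,ω)) = (-0.7506, 0.6350, 0.0235, 0.1812)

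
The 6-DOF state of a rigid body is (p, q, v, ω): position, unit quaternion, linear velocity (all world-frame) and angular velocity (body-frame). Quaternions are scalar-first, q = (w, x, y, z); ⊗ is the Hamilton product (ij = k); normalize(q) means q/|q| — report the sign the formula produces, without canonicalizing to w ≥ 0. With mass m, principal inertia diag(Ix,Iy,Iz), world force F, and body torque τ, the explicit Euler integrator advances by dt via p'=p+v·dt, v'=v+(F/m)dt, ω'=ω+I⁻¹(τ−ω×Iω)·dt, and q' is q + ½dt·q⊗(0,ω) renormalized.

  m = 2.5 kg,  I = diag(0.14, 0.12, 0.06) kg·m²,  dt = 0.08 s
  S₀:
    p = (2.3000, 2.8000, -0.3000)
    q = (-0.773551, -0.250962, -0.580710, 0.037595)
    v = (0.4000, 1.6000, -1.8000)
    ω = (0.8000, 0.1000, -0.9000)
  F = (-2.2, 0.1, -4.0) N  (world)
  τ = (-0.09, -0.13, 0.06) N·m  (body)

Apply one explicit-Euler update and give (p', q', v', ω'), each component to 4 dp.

gyro term ω×Iω = (0.0054, -0.0576, -0.0016)
(τ − ω×Iω)/I = (-0.6814, -0.6033, 1.0267)
new body rate ω' = (0.7455, 0.0517, -0.8179)
Hamilton product q⊗(0,ω) = (0.2926761, -0.0999613, -0.2731449, 1.1356677)
updated quaternion q' = (-0.7610, -0.2547, -0.5909, 0.0829)
linear accel F/m = (-0.8800, 0.0400, -1.6000)
p + v·dt = (2.3320, 2.9280, -0.4440)
new velocity v' = (0.3296, 1.6032, -1.9280)

p' = (2.3320, 2.9280, -0.4440)
q' = (-0.7610, -0.2547, -0.5909, 0.0829)
v' = (0.3296, 1.6032, -1.9280)
ω' = (0.7455, 0.0517, -0.8179)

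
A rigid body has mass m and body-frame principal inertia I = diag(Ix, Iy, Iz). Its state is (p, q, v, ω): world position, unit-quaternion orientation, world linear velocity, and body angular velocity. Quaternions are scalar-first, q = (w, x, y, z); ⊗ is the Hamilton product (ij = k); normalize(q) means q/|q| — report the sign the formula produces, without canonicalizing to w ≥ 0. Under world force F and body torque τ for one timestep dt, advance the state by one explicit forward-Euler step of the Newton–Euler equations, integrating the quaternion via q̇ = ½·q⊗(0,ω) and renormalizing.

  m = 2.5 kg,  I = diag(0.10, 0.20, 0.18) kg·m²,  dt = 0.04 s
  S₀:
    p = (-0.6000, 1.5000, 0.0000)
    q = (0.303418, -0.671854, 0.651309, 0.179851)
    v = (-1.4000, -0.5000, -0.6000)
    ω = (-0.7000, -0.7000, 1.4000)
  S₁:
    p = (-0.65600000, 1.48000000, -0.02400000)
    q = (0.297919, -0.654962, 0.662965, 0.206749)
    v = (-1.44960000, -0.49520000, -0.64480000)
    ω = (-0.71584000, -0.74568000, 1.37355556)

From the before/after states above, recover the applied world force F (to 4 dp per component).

Δv = v₁−v₀ = (-0.04960000, 0.00480000, -0.04480000)
m·(v₁−v₀)/dt = (-3.1000, 0.3000, -2.8000)

F = (-3.1000, 0.3000, -2.8000)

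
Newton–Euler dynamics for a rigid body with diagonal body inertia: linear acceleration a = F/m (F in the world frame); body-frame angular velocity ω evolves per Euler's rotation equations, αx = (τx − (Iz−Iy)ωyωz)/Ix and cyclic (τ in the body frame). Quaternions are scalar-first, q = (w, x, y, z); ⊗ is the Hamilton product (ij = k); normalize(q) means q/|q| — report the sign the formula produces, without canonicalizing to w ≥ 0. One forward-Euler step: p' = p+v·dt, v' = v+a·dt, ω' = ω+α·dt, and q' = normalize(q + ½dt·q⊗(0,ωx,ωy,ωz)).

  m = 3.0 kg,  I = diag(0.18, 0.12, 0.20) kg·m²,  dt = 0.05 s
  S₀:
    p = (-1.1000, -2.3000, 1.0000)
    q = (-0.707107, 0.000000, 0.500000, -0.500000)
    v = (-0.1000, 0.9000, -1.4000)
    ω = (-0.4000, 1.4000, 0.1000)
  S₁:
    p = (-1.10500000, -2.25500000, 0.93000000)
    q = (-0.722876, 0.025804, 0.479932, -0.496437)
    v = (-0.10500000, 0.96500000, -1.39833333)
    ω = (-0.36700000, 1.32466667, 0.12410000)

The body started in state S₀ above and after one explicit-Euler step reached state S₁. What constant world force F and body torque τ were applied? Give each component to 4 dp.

F = (-0.3000, 3.9000, 0.1000)
τ = (0.1300, -0.1800, 0.1300)

velocity change Δv = (-0.00500000, 0.06500000, 0.00166667)
m·(v₁−v₀)/dt = (-0.3000, 3.9000, 0.1000)
ω₁ − ω₀ = (0.03300000, -0.07533333, 0.02410000)
I·α + gyro = (0.1300, -0.1800, 0.1300)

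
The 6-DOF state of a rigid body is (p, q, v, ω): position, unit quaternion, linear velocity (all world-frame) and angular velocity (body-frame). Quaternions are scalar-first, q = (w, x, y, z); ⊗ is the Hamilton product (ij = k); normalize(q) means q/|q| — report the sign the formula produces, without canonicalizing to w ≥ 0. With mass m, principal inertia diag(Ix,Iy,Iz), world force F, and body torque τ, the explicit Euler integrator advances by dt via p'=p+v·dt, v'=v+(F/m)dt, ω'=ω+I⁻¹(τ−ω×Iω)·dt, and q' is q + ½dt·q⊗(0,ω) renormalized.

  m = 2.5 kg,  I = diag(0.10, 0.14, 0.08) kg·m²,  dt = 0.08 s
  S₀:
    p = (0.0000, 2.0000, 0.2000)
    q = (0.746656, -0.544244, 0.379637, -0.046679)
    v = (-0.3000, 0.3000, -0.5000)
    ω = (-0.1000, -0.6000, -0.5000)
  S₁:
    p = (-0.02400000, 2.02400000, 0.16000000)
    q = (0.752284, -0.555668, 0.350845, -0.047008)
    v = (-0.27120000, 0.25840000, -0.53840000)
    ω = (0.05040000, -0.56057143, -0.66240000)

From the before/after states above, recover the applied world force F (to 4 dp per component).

Δv = v₁−v₀ = (0.02880000, -0.04160000, -0.03840000)
applied force F = (0.9000, -1.3000, -1.2000)

F = (0.9000, -1.3000, -1.2000)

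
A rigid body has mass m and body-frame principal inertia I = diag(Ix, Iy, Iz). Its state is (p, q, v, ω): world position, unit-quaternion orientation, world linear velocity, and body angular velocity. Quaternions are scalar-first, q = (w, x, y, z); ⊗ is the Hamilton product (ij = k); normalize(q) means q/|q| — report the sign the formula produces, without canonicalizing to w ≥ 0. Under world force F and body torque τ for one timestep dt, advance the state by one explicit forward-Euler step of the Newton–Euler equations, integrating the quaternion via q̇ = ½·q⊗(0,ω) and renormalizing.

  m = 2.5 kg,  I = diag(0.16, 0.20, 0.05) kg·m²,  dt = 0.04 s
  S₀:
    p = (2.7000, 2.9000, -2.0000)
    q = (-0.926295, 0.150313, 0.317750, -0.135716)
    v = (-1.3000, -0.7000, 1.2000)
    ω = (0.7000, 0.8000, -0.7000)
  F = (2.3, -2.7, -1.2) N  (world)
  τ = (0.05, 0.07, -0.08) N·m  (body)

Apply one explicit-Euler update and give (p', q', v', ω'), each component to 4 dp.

p' = p + v·dt = (2.6480, 2.8720, -1.9520)
new velocity v' = (-1.2632, -0.7432, 1.1808)
precession coupling ω×(Iω) = (0.0840, -0.0539, 0.0224)
α = I⁻¹(τ − ω×Iω) = (-0.2125, 0.6195, -2.0480)
new body rate ω' = (0.6915, 0.8248, -0.7819)
q⊗(0,ω) = (-0.4544203, -0.7622587, -0.7308181, 0.5462319)
q' = normalize(q + ½dt·q⊗(0,ω)) = (-0.9351, 0.1350, 0.3030, -0.1248)

p' = (2.6480, 2.8720, -1.9520)
q' = (-0.9351, 0.1350, 0.3030, -0.1248)
v' = (-1.2632, -0.7432, 1.1808)
ω' = (0.6915, 0.8248, -0.7819)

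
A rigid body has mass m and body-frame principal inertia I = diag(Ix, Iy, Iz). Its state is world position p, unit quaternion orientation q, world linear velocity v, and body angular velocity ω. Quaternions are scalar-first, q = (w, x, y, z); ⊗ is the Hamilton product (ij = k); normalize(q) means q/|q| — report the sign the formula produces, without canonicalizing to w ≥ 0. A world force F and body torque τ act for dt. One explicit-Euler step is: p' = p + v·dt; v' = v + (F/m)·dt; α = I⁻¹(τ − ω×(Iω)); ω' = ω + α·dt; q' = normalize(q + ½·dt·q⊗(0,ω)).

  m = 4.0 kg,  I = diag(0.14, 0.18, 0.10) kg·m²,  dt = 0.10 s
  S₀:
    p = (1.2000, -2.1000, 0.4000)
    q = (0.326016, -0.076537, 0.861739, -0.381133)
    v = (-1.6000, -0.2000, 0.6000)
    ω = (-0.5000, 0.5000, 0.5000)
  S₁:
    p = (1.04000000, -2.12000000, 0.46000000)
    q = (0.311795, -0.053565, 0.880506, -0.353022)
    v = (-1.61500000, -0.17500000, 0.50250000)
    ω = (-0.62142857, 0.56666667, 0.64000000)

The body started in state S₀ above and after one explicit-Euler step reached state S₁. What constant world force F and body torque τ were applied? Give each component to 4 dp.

Δω = ω₁−ω₀ = (-0.12142857, 0.06666667, 0.14000000)
ω₀×(Iω₀) = (-0.0200, -0.0100, -0.0100)
applied torque τ = (-0.1900, 0.1100, 0.1300)
velocity change Δv = (-0.01500000, 0.02500000, -0.09750000)
F = m·Δv/dt = (-0.6000, 1.0000, -3.9000)

F = (-0.6000, 1.0000, -3.9000)
τ = (-0.1900, 0.1100, 0.1300)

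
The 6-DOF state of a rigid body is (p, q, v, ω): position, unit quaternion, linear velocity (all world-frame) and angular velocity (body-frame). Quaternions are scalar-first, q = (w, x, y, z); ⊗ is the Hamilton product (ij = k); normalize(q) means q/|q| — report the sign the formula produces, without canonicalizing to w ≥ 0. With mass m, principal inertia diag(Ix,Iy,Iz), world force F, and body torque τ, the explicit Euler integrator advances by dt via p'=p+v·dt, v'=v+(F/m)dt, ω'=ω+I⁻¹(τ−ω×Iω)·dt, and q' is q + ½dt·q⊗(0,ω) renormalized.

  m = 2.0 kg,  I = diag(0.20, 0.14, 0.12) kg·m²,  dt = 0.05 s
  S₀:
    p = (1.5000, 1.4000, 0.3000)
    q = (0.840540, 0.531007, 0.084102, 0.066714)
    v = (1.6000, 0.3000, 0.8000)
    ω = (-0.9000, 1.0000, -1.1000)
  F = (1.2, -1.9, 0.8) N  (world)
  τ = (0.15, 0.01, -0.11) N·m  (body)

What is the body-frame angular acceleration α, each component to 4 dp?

gyro term ω×Iω = (0.0220, 0.0792, 0.0540)
(τ − ω×Iω)/I = (0.6400, -0.4943, -1.3667)

α = (0.6400, -0.4943, -1.3667)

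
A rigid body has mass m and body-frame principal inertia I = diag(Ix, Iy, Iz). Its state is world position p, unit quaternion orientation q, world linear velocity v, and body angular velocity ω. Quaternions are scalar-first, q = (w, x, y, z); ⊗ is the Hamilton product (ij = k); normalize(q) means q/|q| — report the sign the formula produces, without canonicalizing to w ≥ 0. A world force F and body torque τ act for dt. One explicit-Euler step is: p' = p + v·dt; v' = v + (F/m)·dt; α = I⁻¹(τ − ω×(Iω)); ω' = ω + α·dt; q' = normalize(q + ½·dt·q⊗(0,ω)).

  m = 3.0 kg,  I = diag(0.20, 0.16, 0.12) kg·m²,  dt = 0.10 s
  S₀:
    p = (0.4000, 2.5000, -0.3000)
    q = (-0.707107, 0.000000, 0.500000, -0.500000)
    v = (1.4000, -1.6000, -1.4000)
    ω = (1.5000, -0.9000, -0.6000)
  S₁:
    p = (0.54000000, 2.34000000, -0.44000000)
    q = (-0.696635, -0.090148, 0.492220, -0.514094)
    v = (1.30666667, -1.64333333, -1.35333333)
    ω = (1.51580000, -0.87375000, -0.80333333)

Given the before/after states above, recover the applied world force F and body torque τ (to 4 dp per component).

F = (-2.8000, -1.3000, 1.4000)
τ = (0.0100, -0.0300, -0.1900)

v₁ − v₀ = (-0.09333333, -0.04333333, 0.04666667)
m·(v₁−v₀)/dt = (-2.8000, -1.3000, 1.4000)
ω₁ − ω₀ = (0.01580000, 0.02625000, -0.20333333)
gyro term ω₀×Iω₀ = (-0.0216, -0.0720, 0.0540)
I·α + gyro = (0.0100, -0.0300, -0.1900)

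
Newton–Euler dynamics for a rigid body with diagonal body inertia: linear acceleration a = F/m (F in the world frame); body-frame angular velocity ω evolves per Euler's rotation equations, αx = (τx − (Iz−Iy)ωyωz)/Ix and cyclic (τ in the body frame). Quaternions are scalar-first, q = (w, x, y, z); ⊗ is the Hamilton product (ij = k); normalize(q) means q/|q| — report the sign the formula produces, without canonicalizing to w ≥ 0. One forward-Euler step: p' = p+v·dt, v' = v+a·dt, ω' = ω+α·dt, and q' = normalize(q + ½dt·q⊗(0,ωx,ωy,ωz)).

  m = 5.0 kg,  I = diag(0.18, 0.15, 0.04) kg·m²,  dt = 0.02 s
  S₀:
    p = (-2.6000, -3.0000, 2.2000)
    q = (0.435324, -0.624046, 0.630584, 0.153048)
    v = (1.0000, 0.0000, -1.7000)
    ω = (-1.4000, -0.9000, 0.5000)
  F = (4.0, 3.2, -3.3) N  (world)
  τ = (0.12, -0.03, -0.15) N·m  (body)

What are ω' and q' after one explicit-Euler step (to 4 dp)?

ω' = (-1.3922, -0.8909, 0.4439)
q' = (0.4314, -0.6255, 0.6275, 0.1696)

precession coupling ω×(Iω) = (0.0495, -0.0980, -0.0378)
angular accel α = (0.3917, 0.4533, -2.8050)
new body rate ω' = (-1.3922, -0.8909, 0.4439)
Hamilton product q⊗(0,ω) = (-0.3826628, -0.1564184, -0.2940358, 1.6621210)
q' = normalize(q + ½dt·q⊗(0,ω)) = (0.4314, -0.6255, 0.6275, 0.1696)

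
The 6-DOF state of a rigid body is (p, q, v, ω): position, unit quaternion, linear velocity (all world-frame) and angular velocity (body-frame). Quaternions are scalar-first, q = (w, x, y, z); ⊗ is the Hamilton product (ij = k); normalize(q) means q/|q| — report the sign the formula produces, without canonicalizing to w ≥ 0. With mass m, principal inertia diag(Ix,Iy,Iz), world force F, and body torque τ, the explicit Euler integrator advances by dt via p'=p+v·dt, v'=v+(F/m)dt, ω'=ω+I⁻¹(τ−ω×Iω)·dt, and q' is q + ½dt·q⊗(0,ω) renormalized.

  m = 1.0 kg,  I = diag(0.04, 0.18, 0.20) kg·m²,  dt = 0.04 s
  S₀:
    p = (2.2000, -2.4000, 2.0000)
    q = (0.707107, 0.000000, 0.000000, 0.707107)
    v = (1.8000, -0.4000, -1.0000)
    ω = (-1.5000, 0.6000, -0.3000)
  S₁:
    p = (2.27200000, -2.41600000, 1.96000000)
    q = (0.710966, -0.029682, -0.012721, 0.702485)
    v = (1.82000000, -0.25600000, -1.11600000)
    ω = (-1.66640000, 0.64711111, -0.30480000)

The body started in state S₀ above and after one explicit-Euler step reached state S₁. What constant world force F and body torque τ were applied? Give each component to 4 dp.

ω₁ − ω₀ = (-0.16640000, 0.04711111, -0.00480000)
applied torque τ = (-0.1700, 0.1400, -0.1500)
velocity change Δv = (0.02000000, 0.14400000, -0.11600000)
m·(v₁−v₀)/dt = (0.5000, 3.6000, -2.9000)

F = (0.5000, 3.6000, -2.9000)
τ = (-0.1700, 0.1400, -0.1500)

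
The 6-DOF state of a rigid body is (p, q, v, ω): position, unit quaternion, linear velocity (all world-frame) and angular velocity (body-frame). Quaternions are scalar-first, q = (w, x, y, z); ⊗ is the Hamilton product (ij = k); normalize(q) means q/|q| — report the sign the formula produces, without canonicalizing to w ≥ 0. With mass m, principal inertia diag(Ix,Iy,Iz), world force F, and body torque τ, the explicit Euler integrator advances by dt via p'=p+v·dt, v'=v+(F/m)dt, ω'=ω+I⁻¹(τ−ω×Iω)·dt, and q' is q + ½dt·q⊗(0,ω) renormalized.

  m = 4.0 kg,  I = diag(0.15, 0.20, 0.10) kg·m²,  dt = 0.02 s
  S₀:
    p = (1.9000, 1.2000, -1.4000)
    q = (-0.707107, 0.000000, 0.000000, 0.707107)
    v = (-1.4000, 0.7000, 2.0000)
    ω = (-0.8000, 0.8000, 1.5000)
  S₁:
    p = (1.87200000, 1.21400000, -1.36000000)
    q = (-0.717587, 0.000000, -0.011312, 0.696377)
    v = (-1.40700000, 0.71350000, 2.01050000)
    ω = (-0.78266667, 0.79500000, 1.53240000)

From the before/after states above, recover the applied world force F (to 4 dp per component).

velocity change Δv = (-0.00700000, 0.01350000, 0.01050000)
applied force F = (-1.4000, 2.7000, 2.1000)

F = (-1.4000, 2.7000, 2.1000)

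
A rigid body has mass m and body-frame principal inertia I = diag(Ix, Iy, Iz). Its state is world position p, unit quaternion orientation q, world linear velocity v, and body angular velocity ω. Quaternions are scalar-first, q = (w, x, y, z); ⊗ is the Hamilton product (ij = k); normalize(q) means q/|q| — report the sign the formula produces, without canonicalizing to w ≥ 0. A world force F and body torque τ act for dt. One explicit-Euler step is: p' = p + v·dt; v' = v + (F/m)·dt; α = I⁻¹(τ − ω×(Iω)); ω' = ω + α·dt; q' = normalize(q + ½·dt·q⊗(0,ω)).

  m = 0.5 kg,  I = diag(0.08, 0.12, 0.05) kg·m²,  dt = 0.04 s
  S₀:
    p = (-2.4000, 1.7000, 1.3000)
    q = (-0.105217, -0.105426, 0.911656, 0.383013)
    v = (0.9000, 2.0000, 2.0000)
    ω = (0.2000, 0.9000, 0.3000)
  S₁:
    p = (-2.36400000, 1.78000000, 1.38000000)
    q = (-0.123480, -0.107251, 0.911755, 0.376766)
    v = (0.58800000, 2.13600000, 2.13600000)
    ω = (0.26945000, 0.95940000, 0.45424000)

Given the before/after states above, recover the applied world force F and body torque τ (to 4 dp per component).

F = (-3.9000, 1.7000, 1.7000)
τ = (0.1200, 0.1800, 0.2000)

Δω = ω₁−ω₀ = (0.06945000, 0.05940000, 0.15424000)
I·α + gyro = (0.1200, 0.1800, 0.2000)
velocity change Δv = (-0.31200000, 0.13600000, 0.13600000)
m·(v₁−v₀)/dt = (-3.9000, 1.7000, 1.7000)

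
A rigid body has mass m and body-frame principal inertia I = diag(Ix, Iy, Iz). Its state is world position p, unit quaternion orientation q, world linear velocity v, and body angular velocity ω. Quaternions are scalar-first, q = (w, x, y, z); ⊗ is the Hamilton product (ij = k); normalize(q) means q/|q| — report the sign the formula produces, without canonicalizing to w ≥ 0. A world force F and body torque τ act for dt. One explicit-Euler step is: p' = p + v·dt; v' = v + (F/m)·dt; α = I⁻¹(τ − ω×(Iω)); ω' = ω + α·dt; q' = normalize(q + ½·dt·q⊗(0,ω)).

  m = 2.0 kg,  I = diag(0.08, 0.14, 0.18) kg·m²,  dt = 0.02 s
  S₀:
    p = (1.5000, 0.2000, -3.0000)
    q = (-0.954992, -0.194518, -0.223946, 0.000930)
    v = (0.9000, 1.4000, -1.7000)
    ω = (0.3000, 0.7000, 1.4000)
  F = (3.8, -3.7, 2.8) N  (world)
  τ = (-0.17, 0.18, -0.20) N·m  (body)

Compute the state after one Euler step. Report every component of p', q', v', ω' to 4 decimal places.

p' = (1.5180, 0.2280, -3.0340)
q' = (-0.9527, -0.2005, -0.2279, -0.0131)
v' = (0.9380, 1.3630, -1.6720)
ω' = (0.2477, 0.7317, 1.3764)

p' = p + v·dt = (1.5180, 0.2280, -3.0340)
v + (F/m)dt = (0.9380, 1.3630, -1.6720)
ω×(Iω) gyroscopic = (0.0392, -0.0420, 0.0126)
angular accel α = (-2.6150, 1.5857, -1.1811)
ω' = ω + α·dt = (0.2477, 0.7317, 1.3764)
Hamilton product q⊗(0,ω) = (0.2138156, -0.6006730, -0.3958902, -1.4059676)
updated quaternion q' = (-0.9527, -0.2005, -0.2279, -0.0131)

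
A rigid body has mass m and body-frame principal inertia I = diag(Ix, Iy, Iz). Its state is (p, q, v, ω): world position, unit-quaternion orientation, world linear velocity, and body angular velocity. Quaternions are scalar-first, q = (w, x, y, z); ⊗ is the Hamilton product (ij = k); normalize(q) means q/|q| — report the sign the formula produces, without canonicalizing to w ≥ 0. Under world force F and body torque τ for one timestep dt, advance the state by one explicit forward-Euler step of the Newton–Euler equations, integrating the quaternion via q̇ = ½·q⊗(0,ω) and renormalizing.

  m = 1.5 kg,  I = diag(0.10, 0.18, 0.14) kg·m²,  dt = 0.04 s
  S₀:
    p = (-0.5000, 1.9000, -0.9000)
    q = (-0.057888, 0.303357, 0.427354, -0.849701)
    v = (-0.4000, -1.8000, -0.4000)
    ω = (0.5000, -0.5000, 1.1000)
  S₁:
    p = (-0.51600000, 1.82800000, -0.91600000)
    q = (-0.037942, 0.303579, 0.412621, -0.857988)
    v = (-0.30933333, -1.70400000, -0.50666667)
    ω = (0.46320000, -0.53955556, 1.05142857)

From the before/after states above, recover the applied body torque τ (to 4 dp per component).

ω₁ − ω₀ = (-0.03680000, -0.03955556, -0.04857143)
gyro term ω₀×Iω₀ = (0.0220, -0.0220, -0.0200)
applied torque τ = (-0.0700, -0.2000, -0.1900)

τ = (-0.0700, -0.2000, -0.1900)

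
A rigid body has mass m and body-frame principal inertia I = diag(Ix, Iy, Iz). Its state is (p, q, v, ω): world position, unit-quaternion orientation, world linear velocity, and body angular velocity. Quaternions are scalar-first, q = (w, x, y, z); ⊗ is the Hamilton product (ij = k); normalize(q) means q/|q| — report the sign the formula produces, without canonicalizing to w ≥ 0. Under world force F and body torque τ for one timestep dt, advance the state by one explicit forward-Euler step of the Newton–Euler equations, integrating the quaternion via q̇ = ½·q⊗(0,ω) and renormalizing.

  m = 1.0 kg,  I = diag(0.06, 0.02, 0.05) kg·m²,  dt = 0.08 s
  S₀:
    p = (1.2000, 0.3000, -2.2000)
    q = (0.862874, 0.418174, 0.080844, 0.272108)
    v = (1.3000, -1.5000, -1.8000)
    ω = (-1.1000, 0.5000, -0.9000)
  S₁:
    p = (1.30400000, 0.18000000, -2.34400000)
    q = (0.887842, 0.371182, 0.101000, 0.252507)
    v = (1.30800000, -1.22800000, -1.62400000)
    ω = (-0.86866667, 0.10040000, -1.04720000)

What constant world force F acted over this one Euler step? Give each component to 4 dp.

v₁ − v₀ = (0.00800000, 0.27200000, 0.17600000)
m·(v₁−v₀)/dt = (0.1000, 3.4000, 2.2000)

F = (0.1000, 3.4000, 2.2000)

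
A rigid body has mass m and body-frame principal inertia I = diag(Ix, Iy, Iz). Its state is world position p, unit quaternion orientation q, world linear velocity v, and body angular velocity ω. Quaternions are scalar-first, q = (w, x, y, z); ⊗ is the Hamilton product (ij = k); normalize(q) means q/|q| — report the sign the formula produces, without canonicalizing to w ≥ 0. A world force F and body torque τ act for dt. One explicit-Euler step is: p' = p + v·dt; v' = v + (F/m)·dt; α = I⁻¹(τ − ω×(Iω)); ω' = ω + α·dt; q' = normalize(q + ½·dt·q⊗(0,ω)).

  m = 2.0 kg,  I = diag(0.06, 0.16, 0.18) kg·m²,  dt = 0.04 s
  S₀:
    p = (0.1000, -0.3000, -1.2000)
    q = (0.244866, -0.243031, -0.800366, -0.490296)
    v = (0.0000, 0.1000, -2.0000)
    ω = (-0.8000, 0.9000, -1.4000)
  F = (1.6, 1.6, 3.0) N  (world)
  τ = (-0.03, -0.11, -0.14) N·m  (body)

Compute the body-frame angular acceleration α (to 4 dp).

precession coupling ω×(Iω) = (-0.0252, -0.1344, -0.0720)
(τ − ω×Iω)/I = (-0.0800, 0.1525, -0.3778)

α = (-0.0800, 0.1525, -0.3778)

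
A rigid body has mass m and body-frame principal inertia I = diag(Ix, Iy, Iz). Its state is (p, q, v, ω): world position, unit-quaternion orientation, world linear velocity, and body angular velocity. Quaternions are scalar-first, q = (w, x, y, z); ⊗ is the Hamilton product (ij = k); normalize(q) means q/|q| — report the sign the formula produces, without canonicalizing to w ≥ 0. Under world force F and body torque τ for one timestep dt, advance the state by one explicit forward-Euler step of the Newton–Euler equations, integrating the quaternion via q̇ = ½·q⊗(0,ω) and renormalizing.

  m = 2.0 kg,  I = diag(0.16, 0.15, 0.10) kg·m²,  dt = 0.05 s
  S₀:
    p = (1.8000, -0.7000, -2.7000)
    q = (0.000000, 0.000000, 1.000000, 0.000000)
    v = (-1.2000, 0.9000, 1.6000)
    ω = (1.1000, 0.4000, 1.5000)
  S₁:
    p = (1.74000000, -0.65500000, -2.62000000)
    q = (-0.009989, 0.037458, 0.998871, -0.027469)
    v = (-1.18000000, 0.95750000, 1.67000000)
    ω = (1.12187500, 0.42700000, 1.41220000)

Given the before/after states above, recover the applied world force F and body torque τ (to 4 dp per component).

rate change Δω = (0.02187500, 0.02700000, -0.08780000)
gyro term ω₀×Iω₀ = (-0.0300, 0.0990, -0.0044)
I·α + gyro = (0.0400, 0.1800, -0.1800)
Δv = v₁−v₀ = (0.02000000, 0.05750000, 0.07000000)
F = m·Δv/dt = (0.8000, 2.3000, 2.8000)

F = (0.8000, 2.3000, 2.8000)
τ = (0.0400, 0.1800, -0.1800)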